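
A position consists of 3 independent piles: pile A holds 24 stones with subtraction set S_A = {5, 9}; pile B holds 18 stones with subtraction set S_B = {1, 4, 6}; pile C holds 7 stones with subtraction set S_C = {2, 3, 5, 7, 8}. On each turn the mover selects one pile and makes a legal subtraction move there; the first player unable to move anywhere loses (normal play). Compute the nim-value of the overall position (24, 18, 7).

Pile A, S = {5, 9}:
G(0) = 0
G(1) = mex{} = 0
G(2) = mex{} = 0
G(3) = mex{} = 0
G(4) = mex{} = 0
G(5) = mex{0} = 1
G(6) = mex{0} = 1
G(7) = mex{0} = 1
G(8) = mex{0} = 1
G(9) = mex{0,0} = 1
G(10) = mex{1,0} = 2
G(11) = mex{1,0} = 2
G(12) = mex{1,0} = 2
G(13) = mex{1,0} = 2
G(14) = mex{1,1} = 0
G(15) = mex{2,1} = 0
G(16) = mex{2,1} = 0
G(17) = mex{2,1} = 0
G(18) = mex{2,1} = 0
G(19) = mex{0,2} = 1
G(20) = mex{0,2} = 1
G(21) = mex{0,2} = 1
G(22) = mex{0,2} = 1
G(23) = mex{0,0} = 1
G(24) = mex{1,0} = 2
G_A(24) = 2.
Pile B, S = {1, 4, 6}:
G(0) = 0
G(1) = mex{0} = 1
G(2) = mex{1} = 0
G(3) = mex{0} = 1
G(4) = mex{1,0} = 2
G(5) = mex{2,1} = 0
G(6) = mex{0,0,0} = 1
G(7) = mex{1,1,1} = 0
G(8) = mex{0,2,0} = 1
G(9) = mex{1,0,1} = 2
G(10) = mex{2,1,2} = 0
G(11) = mex{0,0,0} = 1
G(12) = mex{1,1,1} = 0
G(13) = mex{0,2,0} = 1
G(14) = mex{1,0,1} = 2
G(15) = mex{2,1,2} = 0
G(16) = mex{0,0,0} = 1
G(17) = mex{1,1,1} = 0
G(18) = mex{0,2,0} = 1
G_B(18) = 1.
Pile C, S = {2, 3, 5, 7, 8}:
G(0) = 0
G(1) = mex{} = 0
G(2) = mex{0} = 1
G(3) = mex{0,0} = 1
G(4) = mex{1,0} = 2
G(5) = mex{1,1,0} = 2
G(6) = mex{2,1,0} = 3
G(7) = mex{2,2,1,0} = 3
G_C(7) = 3.
Combined Grundy value = 2 ⊕ 1 ⊕ 3 = 0.

0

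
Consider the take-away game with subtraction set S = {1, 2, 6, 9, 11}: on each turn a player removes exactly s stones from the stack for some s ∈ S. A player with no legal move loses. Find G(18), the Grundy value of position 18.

n :  0  1  2  3  4  5  6  7  8  9 10 11 12 13 14 15 16 17 18
G :  0  1  2  0  1  2  3  0  1  2  0  1  2  3  4  0  1  2  3

3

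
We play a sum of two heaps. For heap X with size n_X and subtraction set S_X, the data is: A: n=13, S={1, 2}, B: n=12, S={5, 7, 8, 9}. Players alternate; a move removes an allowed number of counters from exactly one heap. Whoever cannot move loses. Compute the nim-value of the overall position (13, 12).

3

Heap A, S = {1, 2}:
n :  0  1  2  3  4  5  6  7  8  9 10 11 12 13
G :  0  1  2  0  1  2  0  1  2  0  1  2  0  1
G_A(13) = 1.
Heap B, S = {5, 7, 8, 9}:
G(0) = 0
G(1) = mex{} = 0
G(2) = mex{} = 0
G(3) = mex{} = 0
G(4) = mex{} = 0
G(5) = mex{0} = 1
G(6) = mex{0} = 1
G(7) = mex{0,0} = 1
G(8) = mex{0,0,0} = 1
G(9) = mex{0,0,0,0} = 1
G(10) = mex{1,0,0,0} = 2
G(11) = mex{1,0,0,0} = 2
G(12) = mex{1,1,0,0} = 2
G_B(12) = 2.
Combined Grundy value = 1 ⊕ 2 = 3.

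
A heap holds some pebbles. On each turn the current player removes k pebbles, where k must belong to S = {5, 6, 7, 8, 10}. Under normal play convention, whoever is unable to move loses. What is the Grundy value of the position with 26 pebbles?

2

G(0) = 0
G(1) = mex{} = 0
G(2) = mex{} = 0
G(3) = mex{} = 0
G(4) = mex{} = 0
G(5) = mex{0} = 1
G(6) = mex{0,0} = 1
G(7) = mex{0,0,0} = 1
G(8) = mex{0,0,0,0} = 1
G(9) = mex{0,0,0,0} = 1
G(10) = mex{1,0,0,0,0} = 2
G(11) = mex{1,1,0,0,0} = 2
G(12) = mex{1,1,1,0,0} = 2
G(13) = mex{1,1,1,1,0} = 2
G(14) = mex{1,1,1,1,0} = 2
G(15) = mex{2,1,1,1,1} = 0
G(16) = mex{2,2,1,1,1} = 0
G(17) = mex{2,2,2,1,1} = 0
G(18) = mex{2,2,2,2,1} = 0
G(19) = mex{2,2,2,2,1} = 0
G(20) = mex{0,2,2,2,2} = 1
G(21) = mex{0,0,2,2,2} = 1
G(22) = mex{0,0,0,2,2} = 1
G(23) = mex{0,0,0,0,2} = 1
G(24) = mex{0,0,0,0,2} = 1
G(25) = mex{1,0,0,0,0} = 2
G(26) = mex{1,1,0,0,0} = 2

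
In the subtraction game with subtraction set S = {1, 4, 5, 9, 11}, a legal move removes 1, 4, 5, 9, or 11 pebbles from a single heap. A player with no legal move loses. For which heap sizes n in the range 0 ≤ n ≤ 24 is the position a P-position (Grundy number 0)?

0, 2, 8, 10, 16, 18, 24

G(0) = 0
G(1) = mex{0} = 1
G(2) = mex{1} = 0
G(3) = mex{0} = 1
G(4) = mex{1,0} = 2
G(5) = mex{2,1,0} = 3
G(6) = mex{3,0,1} = 2
G(7) = mex{2,1,0} = 3
G(8) = mex{3,2,1} = 0
G(9) = mex{0,3,2,0} = 1
G(10) = mex{1,2,3,1} = 0
G(11) = mex{0,3,2,0,0} = 1
G(12) = mex{1,0,3,1,1} = 2
G(13) = mex{2,1,0,2,0} = 3
G(14) = mex{3,0,1,3,1} = 2
G(15) = mex{2,1,0,2,2} = 3
G(16) = mex{3,2,1,3,3} = 0
G(17) = mex{0,3,2,0,2} = 1
G(18) = mex{1,2,3,1,3} = 0
G(19) = mex{0,3,2,0,0} = 1
G(20) = mex{1,0,3,1,1} = 2
G(21) = mex{2,1,0,2,0} = 3
G(22) = mex{3,0,1,3,1} = 2
G(23) = mex{2,1,0,2,2} = 3
G(24) = mex{3,2,1,3,3} = 0
P-positions are exactly the n with G(n) = 0.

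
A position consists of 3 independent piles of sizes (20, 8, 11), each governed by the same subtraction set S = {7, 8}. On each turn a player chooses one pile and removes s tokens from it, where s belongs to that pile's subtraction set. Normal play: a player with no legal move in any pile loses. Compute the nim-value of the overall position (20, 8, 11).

All piles use S = {7, 8}:
G(0) = 0
G(1) = mex{} = 0
G(2) = mex{} = 0
G(3) = mex{} = 0
G(4) = mex{} = 0
G(5) = mex{} = 0
G(6) = mex{} = 0
G(7) = mex{0} = 1
G(8) = mex{0,0} = 1
G(9) = mex{0,0} = 1
G(10) = mex{0,0} = 1
G(11) = mex{0,0} = 1
G(12) = mex{0,0} = 1
G(13) = mex{0,0} = 1
G(14) = mex{1,0} = 2
G(15) = mex{1,1} = 0
G(16) = mex{1,1} = 0
G(17) = mex{1,1} = 0
G(18) = mex{1,1} = 0
G(19) = mex{1,1} = 0
G(20) = mex{1,1} = 0
Pile A: G(20) = 0.
Pile B: G(8) = 1.
Pile C: G(11) = 1.
Combined Grundy value = 0 ⊕ 1 ⊕ 1 = 0.

0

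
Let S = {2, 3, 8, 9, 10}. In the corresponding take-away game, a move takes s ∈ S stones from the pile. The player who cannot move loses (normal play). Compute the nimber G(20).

G(0) = 0
G(1) = mex{} = 0
G(2) = mex{0} = 1
G(3) = mex{0,0} = 1
G(4) = mex{1,0} = 2
G(5) = mex{1,1} = 0
G(6) = mex{2,1} = 0
G(7) = mex{0,2} = 1
G(8) = mex{0,0,0} = 1
G(9) = mex{1,0,0,0} = 2
G(10) = mex{1,1,1,0,0} = 2
G(11) = mex{2,1,1,1,0} = 3
G(12) = mex{2,2,2,1,1} = 0
G(13) = mex{3,2,0,2,1} = 4
G(14) = mex{0,3,0,0,2} = 1
G(15) = mex{4,0,1,0,0} = 2
G(16) = mex{1,4,1,1,0} = 2
G(17) = mex{2,1,2,1,1} = 0
G(18) = mex{2,2,2,2,1} = 0
G(19) = mex{0,2,3,2,2} = 1
G(20) = mex{0,0,0,3,2} = 1

1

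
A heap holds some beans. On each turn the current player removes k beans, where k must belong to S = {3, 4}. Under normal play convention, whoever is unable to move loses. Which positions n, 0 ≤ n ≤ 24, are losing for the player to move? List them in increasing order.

0, 1, 2, 7, 8, 9, 14, 15, 16, 21, 22, 23

n :  0  1  2  3  4  5  6  7  8  9 10 11 12 13 14 15 16 17 18 19 20 21 22 23 24
G :  0  0  0  1  1  1  2  0  0  0  1  1  1  2  0  0  0  1  1  1  2  0  0  0  1
P-positions are exactly the n with G(n) = 0.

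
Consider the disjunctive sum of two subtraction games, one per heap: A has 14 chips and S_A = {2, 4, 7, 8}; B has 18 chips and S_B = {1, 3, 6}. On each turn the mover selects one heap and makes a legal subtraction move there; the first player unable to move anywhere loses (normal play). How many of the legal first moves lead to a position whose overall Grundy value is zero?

3

Heap A, S = {2, 4, 7, 8}:
n :  0  1  2  3  4  5  6  7  8  9 10 11 12 13 14
G :  0  0  1  1  2  2  0  3  1  4  2  0  0  1  1
G_A(14) = 1.
Heap B, S = {1, 3, 6}:
G(0) = 0
G(1) = mex{0} = 1
G(2) = mex{1} = 0
G(3) = mex{0,0} = 1
G(4) = mex{1,1} = 0
G(5) = mex{0,0} = 1
G(6) = mex{1,1,0} = 2
G(7) = mex{2,0,1} = 3
G(8) = mex{3,1,0} = 2
G(9) = mex{2,2,1} = 0
G(10) = mex{0,3,0} = 1
G(11) = mex{1,2,1} = 0
G(12) = mex{0,0,2} = 1
G(13) = mex{1,1,3} = 0
G(14) = mex{0,0,2} = 1
G(15) = mex{1,1,0} = 2
G(16) = mex{2,0,1} = 3
G(17) = mex{3,1,0} = 2
G(18) = mex{2,2,1} = 0
G_B(18) = 0.
Combined Grundy value = 1 ⊕ 0 = 1.
A winning move leaves total XOR = 0, i.e. changes one component's Grundy value g to g ⊕ X where X is the current total.
Heap A: need g' = 1⊕1 = 0. Options: 14−2→G=0, 14−4→G=2, 14−7→G=3, 14−8→G=0. Hits: 2.
Heap B: need g' = 0⊕1 = 1. Options: 18−1→G=2, 18−3→G=2, 18−6→G=1. Hits: 1.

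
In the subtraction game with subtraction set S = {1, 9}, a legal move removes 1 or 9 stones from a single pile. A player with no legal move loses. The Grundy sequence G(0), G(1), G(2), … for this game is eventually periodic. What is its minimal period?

G(0) = 0
G(1) = mex{0} = 1
G(2) = mex{1} = 0
G(3) = mex{0} = 1
G(4) = mex{1} = 0
G(5) = mex{0} = 1
G(6) = mex{1} = 0
G(7) = mex{0} = 1
G(8) = mex{1} = 0
G(9) = mex{0,0} = 1
G(10) = mex{1,1} = 0
G(11) = mex{0,0} = 1
G(12) = mex{1,1} = 0
G(13) = mex{0,0} = 1
G(14) = mex{1,1} = 0
G(n+2) = G(n) holds for n = 0,…,8 (a full window of length max(S) = 9), so the sequence is purely periodic with period 2.

2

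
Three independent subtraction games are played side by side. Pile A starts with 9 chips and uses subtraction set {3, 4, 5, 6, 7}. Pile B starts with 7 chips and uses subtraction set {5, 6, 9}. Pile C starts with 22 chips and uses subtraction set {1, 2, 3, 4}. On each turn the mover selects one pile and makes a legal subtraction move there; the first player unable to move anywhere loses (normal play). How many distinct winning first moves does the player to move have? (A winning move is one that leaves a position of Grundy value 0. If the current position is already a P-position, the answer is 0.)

Pile A, S = {3, 4, 5, 6, 7}:
G(0) = 0
G(1) = mex{} = 0
G(2) = mex{} = 0
G(3) = mex{0} = 1
G(4) = mex{0,0} = 1
G(5) = mex{0,0,0} = 1
G(6) = mex{1,0,0,0} = 2
G(7) = mex{1,1,0,0,0} = 2
G(8) = mex{1,1,1,0,0} = 2
G(9) = mex{2,1,1,1,0} = 3
G_A(9) = 3.
Pile B, S = {5, 6, 9}:
G(0) = 0
G(1) = mex{} = 0
G(2) = mex{} = 0
G(3) = mex{} = 0
G(4) = mex{} = 0
G(5) = mex{0} = 1
G(6) = mex{0,0} = 1
G(7) = mex{0,0} = 1
G_B(7) = 1.
Pile C, S = {1, 2, 3, 4}:
n :  0  1  2  3  4  5  6  7  8  9 10 11 12 13 14 15 16 17 18 19 20 21 22
G :  0  1  2  3  4  0  1  2  3  4  0  1  2  3  4  0  1  2  3  4  0  1  2
G_C(22) = 2.
Combined Grundy value = 3 ⊕ 1 ⊕ 2 = 0.
A winning move leaves total XOR = 0, i.e. changes one component's Grundy value g to g ⊕ X where X is the current total.
Pile A: target g' = 3⊕0 = 3, but every legal move changes the Grundy value (mex property), so 0 moves.
Pile B: target g' = 1⊕0 = 1, but every legal move changes the Grundy value (mex property), so 0 moves.
Pile C: target g' = 2⊕0 = 2, but every legal move changes the Grundy value (mex property), so 0 moves.

0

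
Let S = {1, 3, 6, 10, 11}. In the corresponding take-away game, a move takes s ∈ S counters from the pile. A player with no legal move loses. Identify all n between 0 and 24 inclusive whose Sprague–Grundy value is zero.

0, 2, 4, 9, 16, 18, 23

G(0) = 0
G(1) = mex{0} = 1
G(2) = mex{1} = 0
G(3) = mex{0,0} = 1
G(4) = mex{1,1} = 0
G(5) = mex{0,0} = 1
G(6) = mex{1,1,0} = 2
G(7) = mex{2,0,1} = 3
G(8) = mex{3,1,0} = 2
G(9) = mex{2,2,1} = 0
G(10) = mex{0,3,0,0} = 1
G(11) = mex{1,2,1,1,0} = 3
G(12) = mex{3,0,2,0,1} = 4
G(13) = mex{4,1,3,1,0} = 2
G(14) = mex{2,3,2,0,1} = 4
G(15) = mex{4,4,0,1,0} = 2
G(16) = mex{2,2,1,2,1} = 0
G(17) = mex{0,4,3,3,2} = 1
G(18) = mex{1,2,4,2,3} = 0
G(19) = mex{0,0,2,0,2} = 1
G(20) = mex{1,1,4,1,0} = 2
G(21) = mex{2,0,2,3,1} = 4
G(22) = mex{4,1,0,4,3} = 2
G(23) = mex{2,2,1,2,4} = 0
G(24) = mex{0,4,0,4,2} = 1
P-positions are exactly the n with G(n) = 0.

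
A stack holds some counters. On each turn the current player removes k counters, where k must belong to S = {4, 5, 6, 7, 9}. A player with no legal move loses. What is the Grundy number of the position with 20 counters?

n :  0  1  2  3  4  5  6  7  8  9 10 11 12 13 14 15 16 17 18 19 20
G :  0  0  0  0  1  1  1  1  2  2  2  2  3  0  0  0  0  1  1  1  1

1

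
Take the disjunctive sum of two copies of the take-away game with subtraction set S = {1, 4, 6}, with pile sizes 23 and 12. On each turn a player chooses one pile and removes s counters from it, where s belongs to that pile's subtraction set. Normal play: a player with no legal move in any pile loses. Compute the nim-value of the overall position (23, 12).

1

All piles use S = {1, 4, 6}:
G(0) = 0
G(1) = mex{0} = 1
G(2) = mex{1} = 0
G(3) = mex{0} = 1
G(4) = mex{1,0} = 2
G(5) = mex{2,1} = 0
G(6) = mex{0,0,0} = 1
G(7) = mex{1,1,1} = 0
G(8) = mex{0,2,0} = 1
G(9) = mex{1,0,1} = 2
G(10) = mex{2,1,2} = 0
G(11) = mex{0,0,0} = 1
G(12) = mex{1,1,1} = 0
G(13) = mex{0,2,0} = 1
G(14) = mex{1,0,1} = 2
G(15) = mex{2,1,2} = 0
G(16) = mex{0,0,0} = 1
G(17) = mex{1,1,1} = 0
G(18) = mex{0,2,0} = 1
G(19) = mex{1,0,1} = 2
G(20) = mex{2,1,2} = 0
G(21) = mex{0,0,0} = 1
G(22) = mex{1,1,1} = 0
G(23) = mex{0,2,0} = 1
Pile A: G(23) = 1.
Pile B: G(12) = 0.
Combined Grundy value = 1 ⊕ 0 = 1.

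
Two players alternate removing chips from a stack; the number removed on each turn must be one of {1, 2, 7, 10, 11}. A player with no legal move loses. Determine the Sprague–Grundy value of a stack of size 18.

n :  0  1  2  3  4  5  6  7  8  9 10 11 12 13 14 15 16 17 18
G :  0  1  2  0  1  2  0  1  2  0  1  2  0  1  2  0  1  2  0

0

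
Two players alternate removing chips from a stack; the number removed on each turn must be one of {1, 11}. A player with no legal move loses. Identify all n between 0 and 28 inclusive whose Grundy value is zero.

0, 2, 4, 6, 8, 10, 12, 14, 16, 18, 20, 22, 24, 26, 28

n :  0  1  2  3  4  5  6  7  8  9 10 11 12 13 14 15 16 17 18 19 20 21 22 23 24 25 26 27 28
G :  0  1  0  1  0  1  0  1  0  1  0  1  0  1  0  1  0  1  0  1  0  1  0  1  0  1  0  1  0
P-positions are exactly the n with G(n) = 0.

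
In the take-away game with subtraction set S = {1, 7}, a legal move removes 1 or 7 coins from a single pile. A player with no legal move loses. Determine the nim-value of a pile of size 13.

n :  0  1  2  3  4  5  6  7  8  9 10 11 12 13
G :  0  1  0  1  0  1  0  1  0  1  0  1  0  1

1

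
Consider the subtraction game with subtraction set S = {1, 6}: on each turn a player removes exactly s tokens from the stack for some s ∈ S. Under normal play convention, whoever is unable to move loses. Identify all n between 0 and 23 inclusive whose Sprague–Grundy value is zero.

n :  0  1  2  3  4  5  6  7  8  9 10 11 12 13 14 15 16 17 18 19 20 21 22 23
G :  0  1  0  1  0  1  2  0  1  0  1  0  1  2  0  1  0  1  0  1  2  0  1  0
P-positions are exactly the n with G(n) = 0.

0, 2, 4, 7, 9, 11, 14, 16, 18, 21, 23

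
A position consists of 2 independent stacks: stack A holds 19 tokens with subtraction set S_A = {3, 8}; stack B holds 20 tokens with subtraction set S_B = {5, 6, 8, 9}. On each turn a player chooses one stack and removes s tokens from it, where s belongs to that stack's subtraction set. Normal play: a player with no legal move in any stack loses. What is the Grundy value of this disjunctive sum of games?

3

Stack A, S = {3, 8}:
n :  0  1  2  3  4  5  6  7  8  9 10 11 12 13 14 15 16 17 18 19
G :  0  0  0  1  1  1  0  0  2  1  1  0  0  0  1  1  1  0  0  2
G_A(19) = 2.
Stack B, S = {5, 6, 8, 9}:
G(0) = 0
G(1) = mex{} = 0
G(2) = mex{} = 0
G(3) = mex{} = 0
G(4) = mex{} = 0
G(5) = mex{0} = 1
G(6) = mex{0,0} = 1
G(7) = mex{0,0} = 1
G(8) = mex{0,0,0} = 1
G(9) = mex{0,0,0,0} = 1
G(10) = mex{1,0,0,0} = 2
G(11) = mex{1,1,0,0} = 2
G(12) = mex{1,1,0,0} = 2
G(13) = mex{1,1,1,0} = 2
G(14) = mex{1,1,1,1} = 0
G(15) = mex{2,1,1,1} = 0
G(16) = mex{2,2,1,1} = 0
G(17) = mex{2,2,1,1} = 0
G(18) = mex{2,2,2,1} = 0
G(19) = mex{0,2,2,2} = 1
G(20) = mex{0,0,2,2} = 1
G_B(20) = 1.
Combined Grundy value = 2 ⊕ 1 = 3.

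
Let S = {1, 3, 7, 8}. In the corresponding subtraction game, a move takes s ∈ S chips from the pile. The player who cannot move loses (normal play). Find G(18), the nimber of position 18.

n :  0  1  2  3  4  5  6  7  8  9 10 11 12 13 14 15 16 17 18
G :  0  1  0  1  0  1  0  1  2  3  2  3  2  3  2  0  1  0  1

1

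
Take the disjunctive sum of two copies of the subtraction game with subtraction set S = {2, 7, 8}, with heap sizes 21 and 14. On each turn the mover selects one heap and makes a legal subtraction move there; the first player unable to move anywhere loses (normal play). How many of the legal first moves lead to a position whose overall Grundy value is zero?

5

All heaps use S = {2, 7, 8}:
G(0) = 0
G(1) = mex{} = 0
G(2) = mex{0} = 1
G(3) = mex{0} = 1
G(4) = mex{1} = 0
G(5) = mex{1} = 0
G(6) = mex{0} = 1
G(7) = mex{0,0} = 1
G(8) = mex{1,0,0} = 2
G(9) = mex{1,1,0} = 2
G(10) = mex{2,1,1} = 0
G(11) = mex{2,0,1} = 3
G(12) = mex{0,0,0} = 1
G(13) = mex{3,1,0} = 2
G(14) = mex{1,1,1} = 0
G(15) = mex{2,2,1} = 0
G(16) = mex{0,2,2} = 1
G(17) = mex{0,0,2} = 1
G(18) = mex{1,3,0} = 2
G(19) = mex{1,1,3} = 0
G(20) = mex{2,2,1} = 0
G(21) = mex{0,0,2} = 1
Heap A: G(21) = 1.
Heap B: G(14) = 0.
Combined Grundy value = 1 ⊕ 0 = 1.
A winning move leaves total XOR = 0, i.e. changes one component's Grundy value g to g ⊕ X where X is the current total.
Heap A: need g' = 1⊕1 = 0. Options: 21−2→G=0, 21−7→G=0, 21−8→G=2. Hits: 2.
Heap B: need g' = 0⊕1 = 1. Options: 14−2→G=1, 14−7→G=1, 14−8→G=1. Hits: 3.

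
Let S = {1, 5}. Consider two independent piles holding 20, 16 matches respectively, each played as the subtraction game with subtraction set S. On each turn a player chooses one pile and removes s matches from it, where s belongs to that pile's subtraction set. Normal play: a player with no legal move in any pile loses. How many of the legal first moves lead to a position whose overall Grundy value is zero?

All piles use S = {1, 5}:
G(0) = 0
G(1) = mex{0} = 1
G(2) = mex{1} = 0
G(3) = mex{0} = 1
G(4) = mex{1} = 0
G(5) = mex{0,0} = 1
G(6) = mex{1,1} = 0
G(7) = mex{0,0} = 1
G(8) = mex{1,1} = 0
G(9) = mex{0,0} = 1
G(10) = mex{1,1} = 0
G(11) = mex{0,0} = 1
G(12) = mex{1,1} = 0
G(13) = mex{0,0} = 1
G(14) = mex{1,1} = 0
G(15) = mex{0,0} = 1
G(16) = mex{1,1} = 0
G(17) = mex{0,0} = 1
G(18) = mex{1,1} = 0
G(19) = mex{0,0} = 1
G(20) = mex{1,1} = 0
Pile A: G(20) = 0.
Pile B: G(16) = 0.
Combined Grundy value = 0 ⊕ 0 = 0.
A winning move leaves total XOR = 0, i.e. changes one component's Grundy value g to g ⊕ X where X is the current total.
Pile A: target g' = 0⊕0 = 0, but every legal move changes the Grundy value (mex property), so 0 moves.
Pile B: target g' = 0⊕0 = 0, but every legal move changes the Grundy value (mex property), so 0 moves.

0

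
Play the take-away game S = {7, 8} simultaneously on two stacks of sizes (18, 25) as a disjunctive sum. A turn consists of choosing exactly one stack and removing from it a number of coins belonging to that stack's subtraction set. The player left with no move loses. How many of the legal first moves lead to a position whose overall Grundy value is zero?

4

All stacks use S = {7, 8}:
n :  0  1  2  3  4  5  6  7  8  9 10 11 12 13 14 15 16 17 18 19 20 21 22 23 24 25
G :  0  0  0  0  0  0  0  1  1  1  1  1  1  1  2  0  0  0  0  0  0  0  1  1  1  1
Stack A: G(18) = 0.
Stack B: G(25) = 1.
Combined Grundy value = 0 ⊕ 1 = 1.
A winning move leaves total XOR = 0, i.e. changes one component's Grundy value g to g ⊕ X where X is the current total.
Stack A: need g' = 0⊕1 = 1. Options: 18−7→G=1, 18−8→G=1. Hits: 2.
Stack B: need g' = 1⊕1 = 0. Options: 25−7→G=0, 25−8→G=0. Hits: 2.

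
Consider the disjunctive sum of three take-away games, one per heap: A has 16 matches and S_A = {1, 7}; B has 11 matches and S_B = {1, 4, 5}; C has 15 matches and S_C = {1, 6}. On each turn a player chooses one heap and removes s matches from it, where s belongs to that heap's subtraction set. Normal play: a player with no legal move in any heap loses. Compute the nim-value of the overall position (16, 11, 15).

Heap A, S = {1, 7}:
n :  0  1  2  3  4  5  6  7  8  9 10 11 12 13 14 15 16
G :  0  1  0  1  0  1  0  1  0  1  0  1  0  1  0  1  0
G_A(16) = 0.
Heap B, S = {1, 4, 5}:
G(0) = 0
G(1) = mex{0} = 1
G(2) = mex{1} = 0
G(3) = mex{0} = 1
G(4) = mex{1,0} = 2
G(5) = mex{2,1,0} = 3
G(6) = mex{3,0,1} = 2
G(7) = mex{2,1,0} = 3
G(8) = mex{3,2,1} = 0
G(9) = mex{0,3,2} = 1
G(10) = mex{1,2,3} = 0
G(11) = mex{0,3,2} = 1
G_B(11) = 1.
Heap C, S = {1, 6}:
G(0) = 0
G(1) = mex{0} = 1
G(2) = mex{1} = 0
G(3) = mex{0} = 1
G(4) = mex{1} = 0
G(5) = mex{0} = 1
G(6) = mex{1,0} = 2
G(7) = mex{2,1} = 0
G(8) = mex{0,0} = 1
G(9) = mex{1,1} = 0
G(10) = mex{0,0} = 1
G(11) = mex{1,1} = 0
G(12) = mex{0,2} = 1
G(13) = mex{1,0} = 2
G(14) = mex{2,1} = 0
G(15) = mex{0,0} = 1
G_C(15) = 1.
Combined Grundy value = 0 ⊕ 1 ⊕ 1 = 0.

0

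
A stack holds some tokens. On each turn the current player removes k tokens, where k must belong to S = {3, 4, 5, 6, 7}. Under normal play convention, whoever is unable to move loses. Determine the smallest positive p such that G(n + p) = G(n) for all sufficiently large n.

10

n :  0  1  2  3  4  5  6  7  8  9 10 11 12 13 14 15 16 17 18 19 20 21
G :  0  0  0  1  1  1  2  2  2  3  0  0  0  1  1  1  2  2  2  3  0  0
G(n+10) = G(n) holds for n = 0,…,6 (a full window of length max(S) = 7), so the sequence is purely periodic with period 10.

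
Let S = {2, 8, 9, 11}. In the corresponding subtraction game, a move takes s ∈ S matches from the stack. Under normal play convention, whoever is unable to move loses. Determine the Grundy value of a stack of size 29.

G(0) = 0
G(1) = mex{} = 0
G(2) = mex{0} = 1
G(3) = mex{0} = 1
G(4) = mex{1} = 0
G(5) = mex{1} = 0
G(6) = mex{0} = 1
G(7) = mex{0} = 1
G(8) = mex{1,0} = 2
G(9) = mex{1,0,0} = 2
G(10) = mex{2,1,0} = 3
G(11) = mex{2,1,1,0} = 3
G(12) = mex{3,0,1,0} = 2
G(13) = mex{3,0,0,1} = 2
G(14) = mex{2,1,0,1} = 3
G(15) = mex{2,1,1,0} = 3
G(16) = mex{3,2,1,0} = 4
G(17) = mex{3,2,2,1} = 0
G(18) = mex{4,3,2,1} = 0
G(19) = mex{0,3,3,2} = 1
G(20) = mex{0,2,3,2} = 1
G(21) = mex{1,2,2,3} = 0
G(22) = mex{1,3,2,3} = 0
G(23) = mex{0,3,3,2} = 1
G(24) = mex{0,4,3,2} = 1
G(25) = mex{1,0,4,3} = 2
G(26) = mex{1,0,0,3} = 2
G(27) = mex{2,1,0,4} = 3
G(28) = mex{2,1,1,0} = 3
G(29) = mex{3,0,1,0} = 2

2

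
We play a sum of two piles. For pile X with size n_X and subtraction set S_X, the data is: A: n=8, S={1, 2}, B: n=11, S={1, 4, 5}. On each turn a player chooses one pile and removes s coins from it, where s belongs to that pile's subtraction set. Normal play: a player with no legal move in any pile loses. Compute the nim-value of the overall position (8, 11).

3

Pile A, S = {1, 2}:
G(0) = 0
G(1) = mex{0} = 1
G(2) = mex{1,0} = 2
G(3) = mex{2,1} = 0
G(4) = mex{0,2} = 1
G(5) = mex{1,0} = 2
G(6) = mex{2,1} = 0
G(7) = mex{0,2} = 1
G(8) = mex{1,0} = 2
G_A(8) = 2.
Pile B, S = {1, 4, 5}:
G(0) = 0
G(1) = mex{0} = 1
G(2) = mex{1} = 0
G(3) = mex{0} = 1
G(4) = mex{1,0} = 2
G(5) = mex{2,1,0} = 3
G(6) = mex{3,0,1} = 2
G(7) = mex{2,1,0} = 3
G(8) = mex{3,2,1} = 0
G(9) = mex{0,3,2} = 1
G(10) = mex{1,2,3} = 0
G(11) = mex{0,3,2} = 1
G_B(11) = 1.
Combined Grundy value = 2 ⊕ 1 = 3.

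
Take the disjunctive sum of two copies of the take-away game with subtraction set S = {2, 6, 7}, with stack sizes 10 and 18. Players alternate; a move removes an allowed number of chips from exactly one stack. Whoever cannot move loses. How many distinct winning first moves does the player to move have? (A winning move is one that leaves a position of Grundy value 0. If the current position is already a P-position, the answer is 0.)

All stacks use S = {2, 6, 7}:
n :  0  1  2  3  4  5  6  7  8  9 10 11 12 13 14 15 16 17 18
G :  0  0  1  1  0  0  1  1  2  0  3  1  2  0  0  1  1  0  0
Stack A: G(10) = 3.
Stack B: G(18) = 0.
Combined Grundy value = 3 ⊕ 0 = 3.
A winning move leaves total XOR = 0, i.e. changes one component's Grundy value g to g ⊕ X where X is the current total.
Stack A: need g' = 3⊕3 = 0. Options: 10−2→G=2, 10−6→G=0, 10−7→G=1. Hits: 1.
Stack B: need g' = 0⊕3 = 3. Options: 18−2→G=1, 18−6→G=2, 18−7→G=1. Hits: 0.

1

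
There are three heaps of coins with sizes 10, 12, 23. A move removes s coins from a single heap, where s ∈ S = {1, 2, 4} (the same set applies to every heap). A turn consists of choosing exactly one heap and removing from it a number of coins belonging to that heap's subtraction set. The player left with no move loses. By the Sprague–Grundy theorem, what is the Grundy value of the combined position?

All heaps use S = {1, 2, 4}:
n :  0  1  2  3  4  5  6  7  8  9 10 11 12 13 14 15 16 17 18 19 20 21 22 23
G :  0  1  2  0  1  2  0  1  2  0  1  2  0  1  2  0  1  2  0  1  2  0  1  2
Heap A: G(10) = 1.
Heap B: G(12) = 0.
Heap C: G(23) = 2.
Combined Grundy value = 1 ⊕ 0 ⊕ 2 = 3.

3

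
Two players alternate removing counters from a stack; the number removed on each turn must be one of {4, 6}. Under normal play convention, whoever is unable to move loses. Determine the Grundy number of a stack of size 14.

G(0) = 0
G(1) = mex{} = 0
G(2) = mex{} = 0
G(3) = mex{} = 0
G(4) = mex{0} = 1
G(5) = mex{0} = 1
G(6) = mex{0,0} = 1
G(7) = mex{0,0} = 1
G(8) = mex{1,0} = 2
G(9) = mex{1,0} = 2
G(10) = mex{1,1} = 0
G(11) = mex{1,1} = 0
G(12) = mex{2,1} = 0
G(13) = mex{2,1} = 0
G(14) = mex{0,2} = 1

1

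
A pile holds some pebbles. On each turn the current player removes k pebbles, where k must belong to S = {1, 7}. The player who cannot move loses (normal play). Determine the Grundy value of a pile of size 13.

G(0) = 0
G(1) = mex{0} = 1
G(2) = mex{1} = 0
G(3) = mex{0} = 1
G(4) = mex{1} = 0
G(5) = mex{0} = 1
G(6) = mex{1} = 0
G(7) = mex{0,0} = 1
G(8) = mex{1,1} = 0
G(9) = mex{0,0} = 1
G(10) = mex{1,1} = 0
G(11) = mex{0,0} = 1
G(12) = mex{1,1} = 0
G(13) = mex{0,0} = 1

1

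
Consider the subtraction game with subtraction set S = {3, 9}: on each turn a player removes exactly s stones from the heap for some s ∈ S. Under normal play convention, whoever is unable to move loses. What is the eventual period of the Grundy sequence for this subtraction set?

6

n :  0  1  2  3  4  5  6  7  8  9 10 11 12 13 14 15 16
G :  0  0  0  1  1  1  0  0  0  1  1  1  0  0  0  1  1
G(n+6) = G(n) holds for n = 0,…,8 (a full window of length max(S) = 9), so the sequence is purely periodic with period 6.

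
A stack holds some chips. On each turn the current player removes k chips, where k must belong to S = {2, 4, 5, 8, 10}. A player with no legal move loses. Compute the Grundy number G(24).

2

G(0) = 0
G(1) = mex{} = 0
G(2) = mex{0} = 1
G(3) = mex{0} = 1
G(4) = mex{1,0} = 2
G(5) = mex{1,0,0} = 2
G(6) = mex{2,1,0} = 3
G(7) = mex{2,1,1} = 0
G(8) = mex{3,2,1,0} = 4
G(9) = mex{0,2,2,0} = 1
G(10) = mex{4,3,2,1,0} = 5
G(11) = mex{1,0,3,1,0} = 2
G(12) = mex{5,4,0,2,1} = 3
G(13) = mex{2,1,4,2,1} = 0
G(14) = mex{3,5,1,3,2} = 0
G(15) = mex{0,2,5,0,2} = 1
G(16) = mex{0,3,2,4,3} = 1
G(17) = mex{1,0,3,1,0} = 2
G(18) = mex{1,0,0,5,4} = 2
G(19) = mex{2,1,0,2,1} = 3
G(20) = mex{2,1,1,3,5} = 0
G(21) = mex{3,2,1,0,2} = 4
G(22) = mex{0,2,2,0,3} = 1
G(23) = mex{4,3,2,1,0} = 5
G(24) = mex{1,0,3,1,0} = 2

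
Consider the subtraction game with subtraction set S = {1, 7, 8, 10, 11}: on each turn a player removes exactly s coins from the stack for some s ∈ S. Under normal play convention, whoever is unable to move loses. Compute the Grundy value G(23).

1

G(0) = 0
G(1) = mex{0} = 1
G(2) = mex{1} = 0
G(3) = mex{0} = 1
G(4) = mex{1} = 0
G(5) = mex{0} = 1
G(6) = mex{1} = 0
G(7) = mex{0,0} = 1
G(8) = mex{1,1,0} = 2
G(9) = mex{2,0,1} = 3
G(10) = mex{3,1,0,0} = 2
G(11) = mex{2,0,1,1,0} = 3
G(12) = mex{3,1,0,0,1} = 2
G(13) = mex{2,0,1,1,0} = 3
G(14) = mex{3,1,0,0,1} = 2
G(15) = mex{2,2,1,1,0} = 3
G(16) = mex{3,3,2,0,1} = 4
G(17) = mex{4,2,3,1,0} = 5
G(18) = mex{5,3,2,2,1} = 0
G(19) = mex{0,2,3,3,2} = 1
G(20) = mex{1,3,2,2,3} = 0
G(21) = mex{0,2,3,3,2} = 1
G(22) = mex{1,3,2,2,3} = 0
G(23) = mex{0,4,3,3,2} = 1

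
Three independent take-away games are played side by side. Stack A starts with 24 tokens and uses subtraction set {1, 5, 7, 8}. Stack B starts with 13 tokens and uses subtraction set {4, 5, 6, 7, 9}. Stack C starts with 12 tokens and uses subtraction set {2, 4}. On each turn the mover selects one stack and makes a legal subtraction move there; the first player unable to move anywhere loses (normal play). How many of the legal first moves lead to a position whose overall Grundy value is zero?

Stack A, S = {1, 5, 7, 8}:
n :  0  1  2  3  4  5  6  7  8  9 10 11 12 13 14 15 16 17 18 19 20 21 22 23 24
G :  0  1  0  1  0  1  0  1  2  3  2  3  2  3  2  0  1  0  1  0  1  0  1  2  3
G_A(24) = 3.
Stack B, S = {4, 5, 6, 7, 9}:
n :  0  1  2  3  4  5  6  7  8  9 10 11 12 13
G :  0  0  0  0  1  1  1  1  2  2  2  2  3  0
G_B(13) = 0.
Stack C, S = {2, 4}:
G(0) = 0
G(1) = mex{} = 0
G(2) = mex{0} = 1
G(3) = mex{0} = 1
G(4) = mex{1,0} = 2
G(5) = mex{1,0} = 2
G(6) = mex{2,1} = 0
G(7) = mex{2,1} = 0
G(8) = mex{0,2} = 1
G(9) = mex{0,2} = 1
G(10) = mex{1,0} = 2
G(11) = mex{1,0} = 2
G(12) = mex{2,1} = 0
G_C(12) = 0.
Combined Grundy value = 3 ⊕ 0 ⊕ 0 = 3.
A winning move leaves total XOR = 0, i.e. changes one component's Grundy value g to g ⊕ X where X is the current total.
Stack A: need g' = 3⊕3 = 0. Options: 24−1→G=2, 24−5→G=0, 24−7→G=0, 24−8→G=1. Hits: 2.
Stack B: need g' = 0⊕3 = 3. Options: 13−4→G=2, 13−5→G=2, 13−6→G=1, 13−7→G=1, 13−9→G=1. Hits: 0.
Stack C: need g' = 0⊕3 = 3. Options: 12−2→G=2, 12−4→G=1. Hits: 0.

2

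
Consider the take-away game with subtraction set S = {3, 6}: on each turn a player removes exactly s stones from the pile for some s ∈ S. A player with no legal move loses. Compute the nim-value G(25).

n :  0  1  2  3  4  5  6  7  8  9 10 11 12 13 14 15 16 17 18 19 20 21 22 23 24 25
G :  0  0  0  1  1  1  2  2  2  0  0  0  1  1  1  2  2  2  0  0  0  1  1  1  2  2

2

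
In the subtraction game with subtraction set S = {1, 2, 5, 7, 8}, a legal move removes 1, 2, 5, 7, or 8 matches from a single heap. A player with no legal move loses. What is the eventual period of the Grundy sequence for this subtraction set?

3

G(0) = 0
G(1) = mex{0} = 1
G(2) = mex{1,0} = 2
G(3) = mex{2,1} = 0
G(4) = mex{0,2} = 1
G(5) = mex{1,0,0} = 2
G(6) = mex{2,1,1} = 0
G(7) = mex{0,2,2,0} = 1
G(8) = mex{1,0,0,1,0} = 2
G(9) = mex{2,1,1,2,1} = 0
G(10) = mex{0,2,2,0,2} = 1
G(11) = mex{1,0,0,1,0} = 2
G(12) = mex{2,1,1,2,1} = 0
G(13) = mex{0,2,2,0,2} = 1
G(14) = mex{1,0,0,1,0} = 2
G(n+3) = G(n) holds for n = 0,…,7 (a full window of length max(S) = 8), so the sequence is purely periodic with period 3.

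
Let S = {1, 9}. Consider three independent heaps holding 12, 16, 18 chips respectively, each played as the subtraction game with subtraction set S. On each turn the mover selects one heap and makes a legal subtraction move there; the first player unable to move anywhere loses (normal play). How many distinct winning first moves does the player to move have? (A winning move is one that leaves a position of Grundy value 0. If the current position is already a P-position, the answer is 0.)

0

All heaps use S = {1, 9}:
n :  0  1  2  3  4  5  6  7  8  9 10 11 12 13 14 15 16 17 18
G :  0  1  0  1  0  1  0  1  0  1  0  1  0  1  0  1  0  1  0
Heap A: G(12) = 0.
Heap B: G(16) = 0.
Heap C: G(18) = 0.
Combined Grundy value = 0 ⊕ 0 ⊕ 0 = 0.
A winning move leaves total XOR = 0, i.e. changes one component's Grundy value g to g ⊕ X where X is the current total.
Heap A: target g' = 0⊕0 = 0, but every legal move changes the Grundy value (mex property), so 0 moves.
Heap B: target g' = 0⊕0 = 0, but every legal move changes the Grundy value (mex property), so 0 moves.
Heap C: target g' = 0⊕0 = 0, but every legal move changes the Grundy value (mex property), so 0 moves.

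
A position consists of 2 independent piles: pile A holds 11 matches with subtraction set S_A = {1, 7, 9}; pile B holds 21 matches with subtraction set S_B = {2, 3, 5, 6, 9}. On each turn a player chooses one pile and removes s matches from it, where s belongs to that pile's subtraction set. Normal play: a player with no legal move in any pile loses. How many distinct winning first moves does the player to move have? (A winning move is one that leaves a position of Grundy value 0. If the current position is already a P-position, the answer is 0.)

Pile A, S = {1, 7, 9}:
G(0) = 0
G(1) = mex{0} = 1
G(2) = mex{1} = 0
G(3) = mex{0} = 1
G(4) = mex{1} = 0
G(5) = mex{0} = 1
G(6) = mex{1} = 0
G(7) = mex{0,0} = 1
G(8) = mex{1,1} = 0
G(9) = mex{0,0,0} = 1
G(10) = mex{1,1,1} = 0
G(11) = mex{0,0,0} = 1
G_A(11) = 1.
Pile B, S = {2, 3, 5, 6, 9}:
G(0) = 0
G(1) = mex{} = 0
G(2) = mex{0} = 1
G(3) = mex{0,0} = 1
G(4) = mex{1,0} = 2
G(5) = mex{1,1,0} = 2
G(6) = mex{2,1,0,0} = 3
G(7) = mex{2,2,1,0} = 3
G(8) = mex{3,2,1,1} = 0
G(9) = mex{3,3,2,1,0} = 4
G(10) = mex{0,3,2,2,0} = 1
G(11) = mex{4,0,3,2,1} = 5
G(12) = mex{1,4,3,3,1} = 0
G(13) = mex{5,1,0,3,2} = 4
G(14) = mex{0,5,4,0,2} = 1
G(15) = mex{4,0,1,4,3} = 2
G(16) = mex{1,4,5,1,3} = 0
G(17) = mex{2,1,0,5,0} = 3
G(18) = mex{0,2,4,0,4} = 1
G(19) = mex{3,0,1,4,1} = 2
G(20) = mex{1,3,2,1,5} = 0
G(21) = mex{2,1,0,2,0} = 3
G_B(21) = 3.
Combined Grundy value = 1 ⊕ 3 = 2.
A winning move leaves total XOR = 0, i.e. changes one component's Grundy value g to g ⊕ X where X is the current total.
Pile A: need g' = 1⊕2 = 3. Options: 11−1→G=0, 11−7→G=0, 11−9→G=0. Hits: 0.
Pile B: need g' = 3⊕2 = 1. Options: 21−2→G=2, 21−3→G=1, 21−5→G=0, 21−6→G=2, 21−9→G=0. Hits: 1.

1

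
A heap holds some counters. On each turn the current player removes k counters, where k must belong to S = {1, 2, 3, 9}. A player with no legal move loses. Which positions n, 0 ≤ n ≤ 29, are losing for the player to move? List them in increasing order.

0, 4, 8, 12, 16, 20, 24, 28

G(0) = 0
G(1) = mex{0} = 1
G(2) = mex{1,0} = 2
G(3) = mex{2,1,0} = 3
G(4) = mex{3,2,1} = 0
G(5) = mex{0,3,2} = 1
G(6) = mex{1,0,3} = 2
G(7) = mex{2,1,0} = 3
G(8) = mex{3,2,1} = 0
G(9) = mex{0,3,2,0} = 1
G(10) = mex{1,0,3,1} = 2
G(11) = mex{2,1,0,2} = 3
G(12) = mex{3,2,1,3} = 0
G(13) = mex{0,3,2,0} = 1
G(14) = mex{1,0,3,1} = 2
G(15) = mex{2,1,0,2} = 3
G(16) = mex{3,2,1,3} = 0
G(17) = mex{0,3,2,0} = 1
G(18) = mex{1,0,3,1} = 2
G(19) = mex{2,1,0,2} = 3
G(20) = mex{3,2,1,3} = 0
G(21) = mex{0,3,2,0} = 1
G(22) = mex{1,0,3,1} = 2
G(23) = mex{2,1,0,2} = 3
G(24) = mex{3,2,1,3} = 0
G(25) = mex{0,3,2,0} = 1
G(26) = mex{1,0,3,1} = 2
G(27) = mex{2,1,0,2} = 3
G(28) = mex{3,2,1,3} = 0
G(29) = mex{0,3,2,0} = 1
P-positions are exactly the n with G(n) = 0.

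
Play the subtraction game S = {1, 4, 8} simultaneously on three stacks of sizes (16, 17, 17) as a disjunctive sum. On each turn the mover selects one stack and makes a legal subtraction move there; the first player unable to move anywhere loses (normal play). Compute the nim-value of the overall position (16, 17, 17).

2

All stacks use S = {1, 4, 8}:
G(0) = 0
G(1) = mex{0} = 1
G(2) = mex{1} = 0
G(3) = mex{0} = 1
G(4) = mex{1,0} = 2
G(5) = mex{2,1} = 0
G(6) = mex{0,0} = 1
G(7) = mex{1,1} = 0
G(8) = mex{0,2,0} = 1
G(9) = mex{1,0,1} = 2
G(10) = mex{2,1,0} = 3
G(11) = mex{3,0,1} = 2
G(12) = mex{2,1,2} = 0
G(13) = mex{0,2,0} = 1
G(14) = mex{1,3,1} = 0
G(15) = mex{0,2,0} = 1
G(16) = mex{1,0,1} = 2
G(17) = mex{2,1,2} = 0
Stack A: G(16) = 2.
Stack B: G(17) = 0.
Stack C: G(17) = 0.
Combined Grundy value = 2 ⊕ 0 ⊕ 0 = 2.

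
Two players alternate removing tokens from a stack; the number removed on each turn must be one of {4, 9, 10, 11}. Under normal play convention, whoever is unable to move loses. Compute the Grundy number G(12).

1

G(0) = 0
G(1) = mex{} = 0
G(2) = mex{} = 0
G(3) = mex{} = 0
G(4) = mex{0} = 1
G(5) = mex{0} = 1
G(6) = mex{0} = 1
G(7) = mex{0} = 1
G(8) = mex{1} = 0
G(9) = mex{1,0} = 2
G(10) = mex{1,0,0} = 2
G(11) = mex{1,0,0,0} = 2
G(12) = mex{0,0,0,0} = 1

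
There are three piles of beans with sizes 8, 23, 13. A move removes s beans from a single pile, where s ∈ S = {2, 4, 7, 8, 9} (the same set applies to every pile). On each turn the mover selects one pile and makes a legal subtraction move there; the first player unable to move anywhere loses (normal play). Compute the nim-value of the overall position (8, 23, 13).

0

All piles use S = {2, 4, 7, 8, 9}:
n :  0  1  2  3  4  5  6  7  8  9 10 11 12 13 14 15 16 17 18 19 20 21 22 23
G :  0  0  1  1  2  2  0  3  1  4  2  0  0  1  1  2  2  0  3  1  4  2  0  0
Pile A: G(8) = 1.
Pile B: G(23) = 0.
Pile C: G(13) = 1.
Combined Grundy value = 1 ⊕ 0 ⊕ 1 = 0.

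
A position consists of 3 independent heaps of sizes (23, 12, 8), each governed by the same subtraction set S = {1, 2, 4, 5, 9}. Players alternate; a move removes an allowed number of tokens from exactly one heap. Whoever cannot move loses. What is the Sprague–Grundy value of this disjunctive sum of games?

5

All heaps use S = {1, 2, 4, 5, 9}:
n :  0  1  2  3  4  5  6  7  8  9 10 11 12 13 14 15 16 17 18 19 20 21 22 23
G :  0  1  2  0  1  2  0  1  2  3  4  5  3  0  1  2  0  1  2  0  1  2  3  4
Heap A: G(23) = 4.
Heap B: G(12) = 3.
Heap C: G(8) = 2.
Combined Grundy value = 4 ⊕ 3 ⊕ 2 = 5.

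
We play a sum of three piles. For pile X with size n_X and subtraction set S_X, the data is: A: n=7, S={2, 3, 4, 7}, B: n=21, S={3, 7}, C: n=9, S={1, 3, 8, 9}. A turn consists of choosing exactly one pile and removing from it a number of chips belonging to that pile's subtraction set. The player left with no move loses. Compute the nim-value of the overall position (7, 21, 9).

0

Pile A, S = {2, 3, 4, 7}:
G(0) = 0
G(1) = mex{} = 0
G(2) = mex{0} = 1
G(3) = mex{0,0} = 1
G(4) = mex{1,0,0} = 2
G(5) = mex{1,1,0} = 2
G(6) = mex{2,1,1} = 0
G(7) = mex{2,2,1,0} = 3
G_A(7) = 3.
Pile B, S = {3, 7}:
G(0) = 0
G(1) = mex{} = 0
G(2) = mex{} = 0
G(3) = mex{0} = 1
G(4) = mex{0} = 1
G(5) = mex{0} = 1
G(6) = mex{1} = 0
G(7) = mex{1,0} = 2
G(8) = mex{1,0} = 2
G(9) = mex{0,0} = 1
G(10) = mex{2,1} = 0
G(11) = mex{2,1} = 0
G(12) = mex{1,1} = 0
G(13) = mex{0,0} = 1
G(14) = mex{0,2} = 1
G(15) = mex{0,2} = 1
G(16) = mex{1,1} = 0
G(17) = mex{1,0} = 2
G(18) = mex{1,0} = 2
G(19) = mex{0,0} = 1
G(20) = mex{2,1} = 0
G(21) = mex{2,1} = 0
G_B(21) = 0.
Pile C, S = {1, 3, 8, 9}:
n : 0 1 2 3 4 5 6 7 8 9
G : 0 1 0 1 0 1 0 1 2 3
G_C(9) = 3.
Combined Grundy value = 3 ⊕ 0 ⊕ 3 = 0.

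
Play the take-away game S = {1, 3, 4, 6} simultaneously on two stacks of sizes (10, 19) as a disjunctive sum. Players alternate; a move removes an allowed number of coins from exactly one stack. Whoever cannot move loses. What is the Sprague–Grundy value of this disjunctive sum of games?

All stacks use S = {1, 3, 4, 6}:
n :  0  1  2  3  4  5  6  7  8  9 10 11 12 13 14 15 16 17 18 19
G :  0  1  0  1  2  3  2  0  1  0  1  2  3  2  0  1  0  1  2  3
Stack A: G(10) = 1.
Stack B: G(19) = 3.
Combined Grundy value = 1 ⊕ 3 = 2.

2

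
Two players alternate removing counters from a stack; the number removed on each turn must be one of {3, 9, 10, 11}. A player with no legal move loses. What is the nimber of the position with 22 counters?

0

n :  0  1  2  3  4  5  6  7  8  9 10 11 12 13 14 15 16 17 18 19 20 21 22
G :  0  0  0  1  1  1  0  0  0  1  1  1  2  2  0  3  3  1  2  2  0  0  0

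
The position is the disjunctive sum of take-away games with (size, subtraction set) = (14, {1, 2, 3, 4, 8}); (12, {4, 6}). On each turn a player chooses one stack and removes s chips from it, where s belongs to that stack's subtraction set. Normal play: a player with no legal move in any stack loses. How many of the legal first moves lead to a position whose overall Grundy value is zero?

1

Stack A, S = {1, 2, 3, 4, 8}:
G(0) = 0
G(1) = mex{0} = 1
G(2) = mex{1,0} = 2
G(3) = mex{2,1,0} = 3
G(4) = mex{3,2,1,0} = 4
G(5) = mex{4,3,2,1} = 0
G(6) = mex{0,4,3,2} = 1
G(7) = mex{1,0,4,3} = 2
G(8) = mex{2,1,0,4,0} = 3
G(9) = mex{3,2,1,0,1} = 4
G(10) = mex{4,3,2,1,2} = 0
G(11) = mex{0,4,3,2,3} = 1
G(12) = mex{1,0,4,3,4} = 2
G(13) = mex{2,1,0,4,0} = 3
G(14) = mex{3,2,1,0,1} = 4
G_A(14) = 4.
Stack B, S = {4, 6}:
G(0) = 0
G(1) = mex{} = 0
G(2) = mex{} = 0
G(3) = mex{} = 0
G(4) = mex{0} = 1
G(5) = mex{0} = 1
G(6) = mex{0,0} = 1
G(7) = mex{0,0} = 1
G(8) = mex{1,0} = 2
G(9) = mex{1,0} = 2
G(10) = mex{1,1} = 0
G(11) = mex{1,1} = 0
G(12) = mex{2,1} = 0
G_B(12) = 0.
Combined Grundy value = 4 ⊕ 0 = 4.
A winning move leaves total XOR = 0, i.e. changes one component's Grundy value g to g ⊕ X where X is the current total.
Stack A: need g' = 4⊕4 = 0. Options: 14−1→G=3, 14−2→G=2, 14−3→G=1, 14−4→G=0, 14−8→G=1. Hits: 1.
Stack B: need g' = 0⊕4 = 4. Options: 12−4→G=2, 12−6→G=1. Hits: 0.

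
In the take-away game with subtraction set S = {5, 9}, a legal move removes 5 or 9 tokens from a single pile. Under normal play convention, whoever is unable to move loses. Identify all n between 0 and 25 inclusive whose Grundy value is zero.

n :  0  1  2  3  4  5  6  7  8  9 10 11 12 13 14 15 16 17 18 19 20 21 22 23 24 25
G :  0  0  0  0  0  1  1  1  1  1  2  2  2  2  0  0  0  0  0  1  1  1  1  1  2  2
P-positions are exactly the n with G(n) = 0.

0, 1, 2, 3, 4, 14, 15, 16, 17, 18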